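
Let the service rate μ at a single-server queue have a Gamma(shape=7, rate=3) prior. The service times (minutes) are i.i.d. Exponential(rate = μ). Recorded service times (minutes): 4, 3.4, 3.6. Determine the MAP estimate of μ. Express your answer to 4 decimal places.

μ̂_MAP = 0.6429

The Exponential(rate=μ) likelihood is ∝ μ^n e^(−μΣtᵢ). Here n = 3 and Σtᵢ = 4 + 3.4 + 3.6 = 11.
Posterior ∝ μ^6e^(−3μ) · μ^3e^(−11μ) = μ^9e^(−14μ), i.e. Gamma(10, 14).
Mode = (a−1)/b = 9/14 ≈ 0.6429.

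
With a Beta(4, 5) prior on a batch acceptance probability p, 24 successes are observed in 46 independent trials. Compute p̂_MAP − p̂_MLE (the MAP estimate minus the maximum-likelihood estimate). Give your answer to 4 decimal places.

MAP − MLE = -0.0123

Posterior is Beta(28, 27); MAP = (28−1)/(55−2) = 27/53 ≈ 0.50943.
MLE ignores the prior: p̂_MLE = k/n = 24/46 ≈ 0.52174.
Difference = 27/53 − 24/46 = -15/1219 ≈ -0.0123.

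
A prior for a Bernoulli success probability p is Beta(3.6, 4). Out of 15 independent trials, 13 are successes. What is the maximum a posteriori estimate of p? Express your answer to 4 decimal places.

p̂_MAP = 0.7573

Prior: Beta(3.6, 4).
Data: 13 successes in 15 trials. The binomial likelihood contributes p^13(1−p)^2, so the posterior is Beta(3.6+13, 4+2) = Beta(16.6, 6).
For Beta(a, b) with a, b > 1 the mode is (a−1)/(a+b−2) = 15.6/20.6 ≈ 0.7573.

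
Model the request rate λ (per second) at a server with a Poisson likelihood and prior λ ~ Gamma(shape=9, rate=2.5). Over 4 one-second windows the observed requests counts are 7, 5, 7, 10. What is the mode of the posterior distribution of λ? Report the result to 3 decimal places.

Σxᵢ = 7+5+7+10 = 29, with n = 4.
Posterior ∝ λ^8e^(−2.5λ) · λ^29e^(−4λ) = λ^37e^(−6.5λ), i.e. Gamma(shape=38, rate=6.5).
The mode of a Gamma(a, b) with a ≥ 1 (shape–rate) is (a−1)/b = 37/6.5 ≈ 5.692.

λ̂_MAP = 5.692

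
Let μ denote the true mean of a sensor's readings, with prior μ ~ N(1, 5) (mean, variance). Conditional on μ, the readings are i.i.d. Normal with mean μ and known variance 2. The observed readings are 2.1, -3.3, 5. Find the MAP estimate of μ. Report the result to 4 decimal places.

n = 3; x̄ = (2.1 + (-3.3) + 5)/3 = 3.8/3 = 19/15 ≈ 1.2667.
For a Normal prior and Normal likelihood with known variance, the posterior is Normal; its mode equals its mean, the precision-weighted average.
Prior precision 1/σ₀² = 1/5 = 0.2; data precision n/σ² = 3/2 = 1.5.
μ̂ = (0.2·1 + 1.5·(19/15)) / (0.2 + 1.5) = 2.1/1.7 = 21/17 ≈ 1.2353.

μ̂_MAP = 1.2353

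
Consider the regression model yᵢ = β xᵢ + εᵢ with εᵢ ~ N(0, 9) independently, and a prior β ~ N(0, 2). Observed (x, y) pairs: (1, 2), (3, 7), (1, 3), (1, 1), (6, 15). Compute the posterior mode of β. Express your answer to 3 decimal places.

log p(β | y) = −Σ(yᵢ − βxᵢ)²/(2·9) − β²/(2·2) + const.
Setting the derivative to zero: Σxᵢ(yᵢ − βxᵢ)/9 − β/2 = 0, so β = Σxᵢyᵢ / (Σxᵢ² + σ²/τ²).
Σxᵢyᵢ = 1·2 + 3·7 + 1·3 + 1·1 + 6·15 = 117; Σxᵢ² = 48; σ²/τ² = 4.5.
β̂_MAP = 117 / (48 + 4.5) = 117/52.5 ≈ 2.229.

β̂_MAP = 2.229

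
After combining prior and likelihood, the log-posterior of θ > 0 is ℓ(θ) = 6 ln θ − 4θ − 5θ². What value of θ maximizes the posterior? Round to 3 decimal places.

θ̂_MAP = 0.600

ℓ'(θ) = 6/θ − 4 − 10θ. Setting this to zero and multiplying by θ: 10θ² + 4θ − 6 = 0.
θ = (−4 + √(4² + 4·10·6)) / (2·10) = (−4 + √256) / 20 = (−4 + 16)/20 = 3/5.
ℓ''(θ) = −6/θ² − 10 < 0, confirming a maximum.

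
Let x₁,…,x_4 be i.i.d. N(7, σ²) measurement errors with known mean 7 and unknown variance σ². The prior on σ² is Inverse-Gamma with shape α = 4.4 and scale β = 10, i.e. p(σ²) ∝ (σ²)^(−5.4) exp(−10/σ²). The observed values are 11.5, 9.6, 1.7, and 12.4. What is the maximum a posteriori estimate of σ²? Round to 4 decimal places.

Sum of squared deviations about the known mean: SS = (11.5−7)² + (9.6−7)² + (1.7−7)² + (12.4−7)² = 84.26.
The Normal likelihood contributes (σ²)^(−n/2) exp(−SS/(2σ²)), so the posterior is Inverse-Gamma(α + n/2, β + SS/2) = Inverse-Gamma(6.4, 52.13).
The mode of Inverse-Gamma(a, b) is b/(a+1) = 52.13/7.4 ≈ 7.0446.

σ̂²_MAP = 7.0446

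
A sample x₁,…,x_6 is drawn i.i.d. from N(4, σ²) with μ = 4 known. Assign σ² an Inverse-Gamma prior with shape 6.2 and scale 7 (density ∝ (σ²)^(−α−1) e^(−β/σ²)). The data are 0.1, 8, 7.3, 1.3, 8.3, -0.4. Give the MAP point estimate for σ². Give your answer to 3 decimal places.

σ̂²_MAP = 4.963

Sum of squared deviations about the known mean: SS = (0.1−4)² + (8−4)² + (7.3−4)² + (1.3−4)² + (8.3−4)² + (-0.4−4)² = 87.24.
The Normal likelihood contributes (σ²)^(−n/2) exp(−SS/(2σ²)), so the posterior is Inverse-Gamma(α + n/2, β + SS/2) = Inverse-Gamma(9.2, 50.62).
The mode of Inverse-Gamma(a, b) is b/(a+1) = 50.62/10.2 ≈ 4.963.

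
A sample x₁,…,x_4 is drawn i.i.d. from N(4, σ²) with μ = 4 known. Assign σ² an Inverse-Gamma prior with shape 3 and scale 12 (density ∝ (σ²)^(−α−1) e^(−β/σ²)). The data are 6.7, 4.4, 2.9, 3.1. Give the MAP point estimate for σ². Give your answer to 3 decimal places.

σ̂²_MAP = 2.789

Sum of squared deviations about the known mean: SS = (6.7−4)² + (4.4−4)² + (2.9−4)² + (3.1−4)² = 9.47.
The Normal likelihood contributes (σ²)^(−n/2) exp(−SS/(2σ²)), so the posterior is Inverse-Gamma(α + n/2, β + SS/2) = Inverse-Gamma(5, 16.735).
The mode of Inverse-Gamma(a, b) is b/(a+1) = 16.735/6 ≈ 2.789.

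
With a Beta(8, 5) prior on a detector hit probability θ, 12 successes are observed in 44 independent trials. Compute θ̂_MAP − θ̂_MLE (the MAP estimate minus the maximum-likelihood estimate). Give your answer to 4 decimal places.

MAP − MLE = 0.0727

Posterior is Beta(20, 37); MAP = (20−1)/(57−2) = 19/55 ≈ 0.34545.
MLE ignores the prior: θ̂_MLE = k/n = 12/44 ≈ 0.27273.
Difference = 19/55 − 12/44 = 4/55 ≈ 0.0727.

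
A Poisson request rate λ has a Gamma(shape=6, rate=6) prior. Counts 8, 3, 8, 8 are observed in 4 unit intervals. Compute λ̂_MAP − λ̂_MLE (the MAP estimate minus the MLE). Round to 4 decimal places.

Σxᵢ = 27. Posterior is Gamma(33, 10); MAP = (33−1)/10 = 32/10 ≈ 3.20000.
MLE = x̄ = 27/4 ≈ 6.75000.
Difference = 32/10 − 27/4 = -71/20 ≈ -3.5500.

MAP − MLE = -3.5500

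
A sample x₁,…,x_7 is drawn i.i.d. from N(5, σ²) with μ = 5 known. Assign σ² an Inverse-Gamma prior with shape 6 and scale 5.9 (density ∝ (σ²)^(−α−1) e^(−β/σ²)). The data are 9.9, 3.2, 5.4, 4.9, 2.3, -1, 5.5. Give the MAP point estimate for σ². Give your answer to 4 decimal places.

Sum of squared deviations about the known mean: SS = (9.9−5)² + (3.2−5)² + (5.4−5)² + (4.9−5)² + (2.3−5)² + (-1−5)² + (5.5−5)² = 70.96.
The Normal likelihood contributes (σ²)^(−n/2) exp(−SS/(2σ²)), so the posterior is Inverse-Gamma(α + n/2, β + SS/2) = Inverse-Gamma(9.5, 41.38).
The mode of Inverse-Gamma(a, b) is b/(a+1) = 41.38/10.5 ≈ 3.9410.

σ̂²_MAP = 3.9410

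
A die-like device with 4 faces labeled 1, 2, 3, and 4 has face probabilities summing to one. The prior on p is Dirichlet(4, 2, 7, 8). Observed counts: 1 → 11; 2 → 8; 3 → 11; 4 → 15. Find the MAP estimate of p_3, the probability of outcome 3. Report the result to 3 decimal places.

MAP estimate: 0.274

The posterior is Dirichlet(αᵢ + nᵢ) = Dirichlet(15, 10, 18, 23).
For a Dirichlet(a₁,…,a_K) with all aᵢ > 1, the mode has j-th component (aⱼ − 1)/(Σaᵢ − K).
Here Σaᵢ = 66 and K = 4, so p_3 = (18 − 1)/(66 − 4) = 17/62 ≈ 0.274.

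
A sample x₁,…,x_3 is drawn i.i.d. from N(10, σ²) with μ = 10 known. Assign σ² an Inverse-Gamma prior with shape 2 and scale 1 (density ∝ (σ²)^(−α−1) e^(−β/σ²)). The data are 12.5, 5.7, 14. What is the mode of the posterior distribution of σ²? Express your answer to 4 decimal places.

σ̂²_MAP = 4.7489

Sum of squared deviations about the known mean: SS = (12.5−10)² + (5.7−10)² + (14−10)² = 40.74.
The Normal likelihood contributes (σ²)^(−n/2) exp(−SS/(2σ²)), so the posterior is Inverse-Gamma(α + n/2, β + SS/2) = Inverse-Gamma(3.5, 21.37).
The mode of Inverse-Gamma(a, b) is b/(a+1) = 21.37/4.5 ≈ 4.7489.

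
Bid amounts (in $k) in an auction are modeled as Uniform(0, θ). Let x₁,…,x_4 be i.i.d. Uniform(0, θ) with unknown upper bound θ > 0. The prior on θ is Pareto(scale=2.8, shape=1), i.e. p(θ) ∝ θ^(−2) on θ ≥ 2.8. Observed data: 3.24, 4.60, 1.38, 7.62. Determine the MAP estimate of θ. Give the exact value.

The Uniform(0, θ) likelihood is θ^(−n) for θ ≥ max(xᵢ), zero otherwise. Here max(xᵢ) = 7.62.
Posterior ∝ θ^(−2) · θ^(−4) = θ^(−6) on θ ≥ max(2.8, 7.62) = 7.62.
This density is strictly decreasing in θ, so the posterior mode lies at the lower boundary of the support.

θ̂_MAP = 7.62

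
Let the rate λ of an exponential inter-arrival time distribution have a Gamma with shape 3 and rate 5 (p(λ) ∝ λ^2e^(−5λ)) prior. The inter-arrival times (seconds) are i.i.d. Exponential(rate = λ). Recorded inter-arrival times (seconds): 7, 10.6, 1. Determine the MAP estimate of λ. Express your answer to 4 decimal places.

The Exponential(rate=λ) likelihood is ∝ λ^n e^(−λΣtᵢ). Here n = 3 and Σtᵢ = 7 + 10.6 + 1 = 18.6.
Posterior ∝ λ^2e^(−5λ) · λ^3e^(−18.6λ) = λ^5e^(−23.6λ), i.e. Gamma(6, 23.6).
Mode = (a−1)/b = 5/23.6 ≈ 0.2119.

λ̂_MAP = 0.2119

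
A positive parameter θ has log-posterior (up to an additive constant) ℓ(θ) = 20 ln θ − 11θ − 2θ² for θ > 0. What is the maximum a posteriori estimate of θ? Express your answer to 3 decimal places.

θ̂_MAP = 1.250

ℓ'(θ) = 20/θ − 11 − 4θ. Setting this to zero and multiplying by θ: 4θ² + 11θ − 20 = 0.
θ = (−11 + √(11² + 4·4·20)) / (2·4) = (−11 + √441) / 8 = (−11 + 21)/8 = 5/4.
ℓ''(θ) = −20/θ² − 4 < 0, confirming a maximum.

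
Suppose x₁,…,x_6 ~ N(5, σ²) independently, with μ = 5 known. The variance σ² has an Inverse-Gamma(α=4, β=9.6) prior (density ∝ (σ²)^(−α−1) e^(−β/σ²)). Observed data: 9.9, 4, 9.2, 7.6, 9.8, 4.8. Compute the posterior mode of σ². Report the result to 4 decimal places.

Sum of squared deviations about the known mean: SS = (9.9−5)² + (4−5)² + (9.2−5)² + (7.6−5)² + (9.8−5)² + (4.8−5)² = 72.49.
The Normal likelihood contributes (σ²)^(−n/2) exp(−SS/(2σ²)), so the posterior is Inverse-Gamma(α + n/2, β + SS/2) = Inverse-Gamma(7, 45.845).
The mode of Inverse-Gamma(a, b) is b/(a+1) = 45.845/8 ≈ 5.7306.

σ̂²_MAP = 5.7306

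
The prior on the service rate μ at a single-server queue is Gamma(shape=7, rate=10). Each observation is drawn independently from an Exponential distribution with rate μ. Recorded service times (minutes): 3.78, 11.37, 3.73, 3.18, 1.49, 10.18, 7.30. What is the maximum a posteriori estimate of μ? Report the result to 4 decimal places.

μ̂_MAP = 0.2548

The Exponential(rate=μ) likelihood is ∝ μ^n e^(−μΣtᵢ). Here n = 7 and Σtᵢ = 3.78 + 11.37 + 3.73 + 3.18 + 1.49 + 10.18 + 7.30 = 41.03.
Posterior ∝ μ^6e^(−10μ) · μ^7e^(−41.03μ) = μ^13e^(−51.03μ), i.e. Gamma(14, 51.03).
Mode = (a−1)/b = 13/51.03 ≈ 0.2548.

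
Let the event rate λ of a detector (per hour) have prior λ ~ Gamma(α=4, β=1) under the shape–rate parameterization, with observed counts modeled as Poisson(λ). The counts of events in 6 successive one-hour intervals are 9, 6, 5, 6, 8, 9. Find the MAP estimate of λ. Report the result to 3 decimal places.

λ̂_MAP = 6.571

Σxᵢ = 9+6+5+6+8+9 = 43, with n = 6.
Posterior ∝ λ^3e^(−1λ) · λ^43e^(−6λ) = λ^46e^(−7λ), i.e. Gamma(shape=47, rate=7).
The mode of a Gamma(a, b) with a ≥ 1 (shape–rate) is (a−1)/b = 46/7 ≈ 6.571.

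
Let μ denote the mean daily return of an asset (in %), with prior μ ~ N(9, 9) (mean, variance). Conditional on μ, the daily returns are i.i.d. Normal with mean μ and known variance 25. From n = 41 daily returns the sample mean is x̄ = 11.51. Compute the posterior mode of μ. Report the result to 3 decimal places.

μ̂_MAP = 11.351

n = 41, x̄ = 11.51.
For a Normal prior and Normal likelihood with known variance, the posterior is Normal; its mode equals its mean, the precision-weighted average.
Prior precision 1/σ₀² = 1/9; data precision n/σ² = 41/25 = 1.64.
μ̂ = ((1/9)·9 + 1.64·11.51) / (1/9 + 1.64) = 19.8764/(394/225) = 447219/39400 ≈ 11.351.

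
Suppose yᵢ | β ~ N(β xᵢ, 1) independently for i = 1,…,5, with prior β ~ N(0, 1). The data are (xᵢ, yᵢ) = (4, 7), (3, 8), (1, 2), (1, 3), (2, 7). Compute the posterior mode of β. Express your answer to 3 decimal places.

β̂_MAP = 2.219

log p(β | y) = −Σ(yᵢ − βxᵢ)²/(2·1) − β²/(2·1) + const.
Setting the derivative to zero: Σxᵢ(yᵢ − βxᵢ)/1 − β/1 = 0, so β = Σxᵢyᵢ / (Σxᵢ² + σ²/τ²).
Σxᵢyᵢ = 4·7 + 3·8 + 1·2 + 1·3 + 2·7 = 71; Σxᵢ² = 31; σ²/τ² = 1.
β̂_MAP = 71 / (31 + 1) = 71/32 ≈ 2.219.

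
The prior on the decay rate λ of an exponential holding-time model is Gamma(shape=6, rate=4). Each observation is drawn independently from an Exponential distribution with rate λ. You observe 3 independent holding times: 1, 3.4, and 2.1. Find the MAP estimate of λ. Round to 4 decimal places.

λ̂_MAP = 0.7619

The Exponential(rate=λ) likelihood is ∝ λ^n e^(−λΣtᵢ). Here n = 3 and Σtᵢ = 1 + 3.4 + 2.1 = 6.5.
Posterior ∝ λ^5e^(−4λ) · λ^3e^(−6.5λ) = λ^8e^(−10.5λ), i.e. Gamma(9, 10.5).
Mode = (a−1)/b = 8/10.5 ≈ 0.7619.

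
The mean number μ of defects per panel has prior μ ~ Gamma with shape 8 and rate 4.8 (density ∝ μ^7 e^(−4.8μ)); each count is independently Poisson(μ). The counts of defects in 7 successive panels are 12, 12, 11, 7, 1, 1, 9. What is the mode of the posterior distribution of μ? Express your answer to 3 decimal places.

Σxᵢ = 12+12+11+7+1+1+9 = 53, with n = 7.
Posterior ∝ μ^7e^(−4.8μ) · μ^53e^(−7μ) = μ^60e^(−11.8μ), i.e. Gamma(shape=61, rate=11.8).
The mode of a Gamma(a, b) with a ≥ 1 (shape–rate) is (a−1)/b = 60/11.8 ≈ 5.085.

μ̂_MAP = 5.085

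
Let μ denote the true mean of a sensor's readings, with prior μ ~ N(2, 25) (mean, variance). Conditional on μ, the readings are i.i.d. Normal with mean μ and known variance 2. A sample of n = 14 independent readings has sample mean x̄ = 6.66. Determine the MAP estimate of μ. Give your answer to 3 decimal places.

μ̂_MAP = 6.634

n = 14, x̄ = 6.66.
For a Normal prior and Normal likelihood with known variance, the posterior is Normal; its mode equals its mean, the precision-weighted average.
Prior precision 1/σ₀² = 1/25 = 0.04; data precision n/σ² = 14/2 = 7.
μ̂ = (0.04·2 + 7·6.66) / (0.04 + 7) = 46.7/7.04 = 2335/352 ≈ 6.634.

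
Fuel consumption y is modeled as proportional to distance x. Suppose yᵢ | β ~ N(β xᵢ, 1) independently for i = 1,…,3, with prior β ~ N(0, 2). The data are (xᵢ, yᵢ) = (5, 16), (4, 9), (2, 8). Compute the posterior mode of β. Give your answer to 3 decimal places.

β̂_MAP = 2.901

log p(β | y) = −Σ(yᵢ − βxᵢ)²/(2·1) − β²/(2·2) + const.
Setting the derivative to zero: Σxᵢ(yᵢ − βxᵢ)/1 − β/2 = 0, so β = Σxᵢyᵢ / (Σxᵢ² + σ²/τ²).
Σxᵢyᵢ = 5·16 + 4·9 + 2·8 = 132; Σxᵢ² = 45; σ²/τ² = 0.5.
β̂_MAP = 132 / (45 + 0.5) = 132/45.5 ≈ 2.901.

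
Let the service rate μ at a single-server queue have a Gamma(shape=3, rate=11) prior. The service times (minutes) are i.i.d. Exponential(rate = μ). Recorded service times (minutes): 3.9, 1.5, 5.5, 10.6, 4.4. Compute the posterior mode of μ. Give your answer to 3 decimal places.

μ̂_MAP = 0.190

The Exponential(rate=μ) likelihood is ∝ μ^n e^(−μΣtᵢ). Here n = 5 and Σtᵢ = 3.9 + 1.5 + 5.5 + 10.6 + 4.4 = 25.9.
Posterior ∝ μ^2e^(−11μ) · μ^5e^(−25.9μ) = μ^7e^(−36.9μ), i.e. Gamma(8, 36.9).
Mode = (a−1)/b = 7/36.9 ≈ 0.190.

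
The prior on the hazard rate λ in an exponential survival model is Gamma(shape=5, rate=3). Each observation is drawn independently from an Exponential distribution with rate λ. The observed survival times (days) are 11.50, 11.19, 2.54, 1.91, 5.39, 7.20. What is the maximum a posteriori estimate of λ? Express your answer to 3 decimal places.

λ̂_MAP = 0.234

The Exponential(rate=λ) likelihood is ∝ λ^n e^(−λΣtᵢ). Here n = 6 and Σtᵢ = 11.50 + 11.19 + 2.54 + 1.91 + 5.39 + 7.20 = 39.73.
Posterior ∝ λ^4e^(−3λ) · λ^6e^(−39.73λ) = λ^10e^(−42.73λ), i.e. Gamma(11, 42.73).
Mode = (a−1)/b = 10/42.73 ≈ 0.234.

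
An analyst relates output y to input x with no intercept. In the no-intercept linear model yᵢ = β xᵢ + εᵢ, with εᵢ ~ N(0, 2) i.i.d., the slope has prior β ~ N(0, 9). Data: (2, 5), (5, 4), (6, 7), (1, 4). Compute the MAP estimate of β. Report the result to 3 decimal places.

β̂_MAP = 1.148

log p(β | y) = −Σ(yᵢ − βxᵢ)²/(2·2) − β²/(2·9) + const.
Setting the derivative to zero: Σxᵢ(yᵢ − βxᵢ)/2 − β/9 = 0, so β = Σxᵢyᵢ / (Σxᵢ² + σ²/τ²).
Σxᵢyᵢ = 2·5 + 5·4 + 6·7 + 1·4 = 76; Σxᵢ² = 66; σ²/τ² = 2/9.
β̂_MAP = 76 / (66 + 2/9) = 76/(596/9) = 171/149 ≈ 1.148.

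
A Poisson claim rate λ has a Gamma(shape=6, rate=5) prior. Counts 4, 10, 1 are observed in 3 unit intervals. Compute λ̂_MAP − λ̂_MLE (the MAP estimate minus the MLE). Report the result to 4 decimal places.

MAP − MLE = -2.5000

Σxᵢ = 15. Posterior is Gamma(21, 8); MAP = (21−1)/8 = 20/8 ≈ 2.50000.
MLE = x̄ = 15/3 ≈ 5.00000.
Difference = 20/8 − 15/3 = -5/2 ≈ -2.5000.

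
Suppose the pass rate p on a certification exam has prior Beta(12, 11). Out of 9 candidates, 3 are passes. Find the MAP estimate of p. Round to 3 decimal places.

Prior: Beta(12, 11).
Data: 3 successes in 9 trials. The binomial likelihood contributes p^3(1−p)^6, so the posterior is Beta(12+3, 11+6) = Beta(15, 17).
For Beta(a, b) with a, b > 1 the mode is (a−1)/(a+b−2) = 14/30 ≈ 0.467.

p̂_MAP = 0.467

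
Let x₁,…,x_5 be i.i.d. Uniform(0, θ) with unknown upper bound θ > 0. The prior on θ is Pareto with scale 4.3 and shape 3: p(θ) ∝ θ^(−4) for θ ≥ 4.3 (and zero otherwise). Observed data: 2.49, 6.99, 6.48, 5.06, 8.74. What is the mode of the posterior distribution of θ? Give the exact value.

The Uniform(0, θ) likelihood is θ^(−n) for θ ≥ max(xᵢ), zero otherwise. Here max(xᵢ) = 8.74.
Posterior ∝ θ^(−4) · θ^(−5) = θ^(−9) on θ ≥ max(4.3, 8.74) = 8.74.
This density is strictly decreasing in θ, so the posterior mode lies at the lower boundary of the support.

θ̂_MAP = 8.74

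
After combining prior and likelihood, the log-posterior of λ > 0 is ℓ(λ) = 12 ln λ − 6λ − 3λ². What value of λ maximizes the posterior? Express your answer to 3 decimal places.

λ̂_MAP = 1.000

ℓ'(λ) = 12/λ − 6 − 6λ. Setting this to zero and multiplying by λ: 6λ² + 6λ − 12 = 0.
λ = (−6 + √(6² + 4·6·12)) / (2·6) = (−6 + √324) / 12 = (−6 + 18)/12 = 1.
ℓ''(λ) = −12/λ² − 6 < 0, confirming a maximum.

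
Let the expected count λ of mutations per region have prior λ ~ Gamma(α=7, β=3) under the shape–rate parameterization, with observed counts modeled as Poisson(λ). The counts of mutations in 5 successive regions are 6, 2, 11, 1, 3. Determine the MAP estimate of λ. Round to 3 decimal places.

λ̂_MAP = 3.625

Σxᵢ = 6+2+11+1+3 = 23, with n = 5.
Posterior ∝ λ^6e^(−3λ) · λ^23e^(−5λ) = λ^29e^(−8λ), i.e. Gamma(shape=30, rate=8).
The mode of a Gamma(a, b) with a ≥ 1 (shape–rate) is (a−1)/b = 29/8 ≈ 3.625.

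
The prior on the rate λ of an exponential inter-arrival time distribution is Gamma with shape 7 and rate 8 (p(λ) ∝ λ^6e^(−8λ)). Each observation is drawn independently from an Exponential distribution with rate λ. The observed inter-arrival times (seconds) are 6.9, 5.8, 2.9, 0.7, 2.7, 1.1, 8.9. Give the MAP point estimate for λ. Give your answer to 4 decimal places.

The Exponential(rate=λ) likelihood is ∝ λ^n e^(−λΣtᵢ). Here n = 7 and Σtᵢ = 6.9 + 5.8 + 2.9 + 0.7 + 2.7 + 1.1 + 8.9 = 29.
Posterior ∝ λ^6e^(−8λ) · λ^7e^(−29λ) = λ^13e^(−37λ), i.e. Gamma(14, 37).
Mode = (a−1)/b = 13/37 ≈ 0.3514.

λ̂_MAP = 0.3514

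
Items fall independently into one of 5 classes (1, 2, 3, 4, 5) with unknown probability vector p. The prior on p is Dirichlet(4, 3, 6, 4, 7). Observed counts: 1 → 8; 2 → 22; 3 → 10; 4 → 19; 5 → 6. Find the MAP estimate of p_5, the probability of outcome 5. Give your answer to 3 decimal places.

The posterior is Dirichlet(αᵢ + nᵢ) = Dirichlet(12, 25, 16, 23, 13).
For a Dirichlet(a₁,…,a_K) with all aᵢ > 1, the mode has j-th component (aⱼ − 1)/(Σaᵢ − K).
Here Σaᵢ = 89 and K = 5, so p_5 = (13 − 1)/(89 − 5) = 12/84 ≈ 0.143.

MAP estimate: 0.143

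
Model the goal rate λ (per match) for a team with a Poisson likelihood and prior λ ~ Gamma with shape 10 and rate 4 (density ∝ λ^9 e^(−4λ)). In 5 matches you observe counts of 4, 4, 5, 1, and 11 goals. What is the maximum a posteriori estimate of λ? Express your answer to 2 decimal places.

λ̂_MAP = 3.78

Σxᵢ = 4+4+5+1+11 = 25, with n = 5.
Posterior ∝ λ^9e^(−4λ) · λ^25e^(−5λ) = λ^34e^(−9λ), i.e. Gamma(shape=35, rate=9).
The mode of a Gamma(a, b) with a ≥ 1 (shape–rate) is (a−1)/b = 34/9 ≈ 3.78.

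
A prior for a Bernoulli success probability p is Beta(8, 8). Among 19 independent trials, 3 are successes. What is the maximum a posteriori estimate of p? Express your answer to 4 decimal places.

p̂_MAP = 0.3030

Prior: Beta(8, 8).
Data: 3 successes in 19 trials. The binomial likelihood contributes p^3(1−p)^16, so the posterior is Beta(8+3, 8+16) = Beta(11, 24).
For Beta(a, b) with a, b > 1 the mode is (a−1)/(a+b−2) = 10/33 ≈ 0.3030.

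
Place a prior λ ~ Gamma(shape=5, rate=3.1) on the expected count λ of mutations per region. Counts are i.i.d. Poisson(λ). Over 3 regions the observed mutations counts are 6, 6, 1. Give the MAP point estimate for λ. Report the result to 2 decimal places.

λ̂_MAP = 2.79

Σxᵢ = 6+6+1 = 13, with n = 3.
Posterior ∝ λ^4e^(−3.1λ) · λ^13e^(−3λ) = λ^17e^(−6.1λ), i.e. Gamma(shape=18, rate=6.1).
The mode of a Gamma(a, b) with a ≥ 1 (shape–rate) is (a−1)/b = 17/6.1 ≈ 2.79.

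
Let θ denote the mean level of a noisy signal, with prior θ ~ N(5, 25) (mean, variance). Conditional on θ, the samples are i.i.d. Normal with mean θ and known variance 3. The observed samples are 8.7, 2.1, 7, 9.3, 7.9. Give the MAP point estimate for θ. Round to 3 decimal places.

n = 5; x̄ = (8.7 + 2.1 + 7 + 9.3 + 7.9)/5 = 35/5 = 7.
For a Normal prior and Normal likelihood with known variance, the posterior is Normal; its mode equals its mean, the precision-weighted average.
Prior precision 1/σ₀² = 1/25 = 0.04; data precision n/σ² = 5/3.
θ̂ = (0.04·5 + (5/3)·7) / (0.04 + 5/3) = (178/15)/(128/75) = 6.953125 ≈ 6.953.

θ̂_MAP = 6.953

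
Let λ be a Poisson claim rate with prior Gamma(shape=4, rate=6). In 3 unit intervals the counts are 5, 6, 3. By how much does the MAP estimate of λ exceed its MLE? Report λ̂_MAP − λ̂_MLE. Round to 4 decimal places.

Σxᵢ = 14. Posterior is Gamma(18, 9); MAP = (18−1)/9 = 17/9 ≈ 1.88889.
MLE = x̄ = 14/3 ≈ 4.66667.
Difference = 17/9 − 14/3 = -25/9 ≈ -2.7778.

MAP − MLE = -2.7778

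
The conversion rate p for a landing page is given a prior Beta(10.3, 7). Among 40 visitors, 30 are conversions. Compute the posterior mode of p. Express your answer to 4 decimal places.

p̂_MAP = 0.7107

Prior: Beta(10.3, 7).
Data: 30 successes in 40 trials. The binomial likelihood contributes p^30(1−p)^10, so the posterior is Beta(10.3+30, 7+10) = Beta(40.3, 17).
For Beta(a, b) with a, b > 1 the mode is (a−1)/(a+b−2) = 39.3/55.3 ≈ 0.7107.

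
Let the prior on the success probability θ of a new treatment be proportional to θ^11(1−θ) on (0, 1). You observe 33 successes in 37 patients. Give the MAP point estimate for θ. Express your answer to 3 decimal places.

θ̂_MAP = 0.898

The prior density ∝ θ^11(1−θ)^1 is the kernel of Beta(12, 2).
Data: 33 successes in 37 trials. The binomial likelihood contributes θ^33(1−θ)^4, so the posterior is Beta(12+33, 2+4) = Beta(45, 6).
For Beta(a, b) with a, b > 1 the mode is (a−1)/(a+b−2) = 44/49 ≈ 0.898.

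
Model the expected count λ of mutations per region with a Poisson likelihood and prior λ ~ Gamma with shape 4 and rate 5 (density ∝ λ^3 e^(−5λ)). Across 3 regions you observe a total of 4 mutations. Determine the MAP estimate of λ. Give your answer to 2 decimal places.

Σxᵢ = 4, n = 3.
Posterior ∝ λ^3e^(−5λ) · λ^4e^(−3λ) = λ^7e^(−8λ), i.e. Gamma(shape=8, rate=8).
The mode of a Gamma(a, b) with a ≥ 1 (shape–rate) is (a−1)/b = 7/8 ≈ 0.88.

λ̂_MAP = 0.88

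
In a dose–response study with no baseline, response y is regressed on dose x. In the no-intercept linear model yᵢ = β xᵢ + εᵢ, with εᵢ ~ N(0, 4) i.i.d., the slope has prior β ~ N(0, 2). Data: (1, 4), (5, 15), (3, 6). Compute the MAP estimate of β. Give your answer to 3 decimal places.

β̂_MAP = 2.622

log p(β | y) = −Σ(yᵢ − βxᵢ)²/(2·4) − β²/(2·2) + const.
Setting the derivative to zero: Σxᵢ(yᵢ − βxᵢ)/4 − β/2 = 0, so β = Σxᵢyᵢ / (Σxᵢ² + σ²/τ²).
Σxᵢyᵢ = 1·4 + 5·15 + 3·6 = 97; Σxᵢ² = 35; σ²/τ² = 2.
β̂_MAP = 97 / (35 + 2) = 97/37 ≈ 2.622.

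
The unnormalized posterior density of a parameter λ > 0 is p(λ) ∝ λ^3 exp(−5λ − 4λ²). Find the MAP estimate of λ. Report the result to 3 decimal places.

ℓ'(λ) = 3/λ − 5 − 8λ. Setting this to zero and multiplying by λ: 8λ² + 5λ − 3 = 0.
λ = (−5 + √(5² + 4·8·3)) / (2·8) = (−5 + √121) / 16 = (−5 + 11)/16 = 3/8.
ℓ''(λ) = −3/λ² − 8 < 0, confirming a maximum.

λ̂_MAP = 0.375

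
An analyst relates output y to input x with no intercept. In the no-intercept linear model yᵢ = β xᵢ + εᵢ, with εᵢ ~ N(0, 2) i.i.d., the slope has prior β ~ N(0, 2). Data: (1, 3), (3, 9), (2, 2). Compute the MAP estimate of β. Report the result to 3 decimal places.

β̂_MAP = 2.267

log p(β | y) = −Σ(yᵢ − βxᵢ)²/(2·2) − β²/(2·2) + const.
Setting the derivative to zero: Σxᵢ(yᵢ − βxᵢ)/2 − β/2 = 0, so β = Σxᵢyᵢ / (Σxᵢ² + σ²/τ²).
Σxᵢyᵢ = 1·3 + 3·9 + 2·2 = 34; Σxᵢ² = 14; σ²/τ² = 1.
β̂_MAP = 34 / (14 + 1) = 34/15 ≈ 2.267.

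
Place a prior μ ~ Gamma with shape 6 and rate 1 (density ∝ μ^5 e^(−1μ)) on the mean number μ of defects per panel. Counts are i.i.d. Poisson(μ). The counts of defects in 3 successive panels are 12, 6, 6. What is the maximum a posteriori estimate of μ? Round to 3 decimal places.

μ̂_MAP = 7.250

Σxᵢ = 12+6+6 = 24, with n = 3.
Posterior ∝ μ^5e^(−1μ) · μ^24e^(−3μ) = μ^29e^(−4μ), i.e. Gamma(shape=30, rate=4).
The mode of a Gamma(a, b) with a ≥ 1 (shape–rate) is (a−1)/b = 29/4 ≈ 7.250.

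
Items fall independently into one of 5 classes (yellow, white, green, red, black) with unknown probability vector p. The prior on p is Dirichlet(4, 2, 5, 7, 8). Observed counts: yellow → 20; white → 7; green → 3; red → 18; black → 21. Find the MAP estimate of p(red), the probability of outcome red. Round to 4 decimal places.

The posterior is Dirichlet(αᵢ + nᵢ) = Dirichlet(24, 9, 8, 25, 29).
For a Dirichlet(a₁,…,a_K) with all aᵢ > 1, the mode has j-th component (aⱼ − 1)/(Σaᵢ − K).
Here Σaᵢ = 95 and K = 5, so p(red) = (25 − 1)/(95 − 5) = 24/90 ≈ 0.2667.

MAP estimate of p(red) = 0.2667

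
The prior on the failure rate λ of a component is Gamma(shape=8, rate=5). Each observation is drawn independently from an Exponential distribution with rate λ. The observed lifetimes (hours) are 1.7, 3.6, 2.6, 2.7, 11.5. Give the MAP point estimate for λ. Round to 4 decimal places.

The Exponential(rate=λ) likelihood is ∝ λ^n e^(−λΣtᵢ). Here n = 5 and Σtᵢ = 1.7 + 3.6 + 2.6 + 2.7 + 11.5 = 22.1.
Posterior ∝ λ^7e^(−5λ) · λ^5e^(−22.1λ) = λ^12e^(−27.1λ), i.e. Gamma(13, 27.1).
Mode = (a−1)/b = 12/27.1 ≈ 0.4428.

λ̂_MAP = 0.4428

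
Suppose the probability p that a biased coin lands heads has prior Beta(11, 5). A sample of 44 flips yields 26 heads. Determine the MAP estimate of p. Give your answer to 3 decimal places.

Prior: Beta(11, 5).
Data: 26 successes in 44 trials. The binomial likelihood contributes p^26(1−p)^18, so the posterior is Beta(11+26, 5+18) = Beta(37, 23).
For Beta(a, b) with a, b > 1 the mode is (a−1)/(a+b−2) = 36/58 ≈ 0.621.

p̂_MAP = 0.621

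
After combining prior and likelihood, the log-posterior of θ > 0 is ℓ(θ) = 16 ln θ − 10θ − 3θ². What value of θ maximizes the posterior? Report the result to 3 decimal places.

θ̂_MAP = 1.000

ℓ'(θ) = 16/θ − 10 − 6θ. Setting this to zero and multiplying by θ: 6θ² + 10θ − 16 = 0.
θ = (−10 + √(10² + 4·6·16)) / (2·6) = (−10 + √484) / 12 = (−10 + 22)/12 = 1.
ℓ''(θ) = −16/θ² − 6 < 0, confirming a maximum.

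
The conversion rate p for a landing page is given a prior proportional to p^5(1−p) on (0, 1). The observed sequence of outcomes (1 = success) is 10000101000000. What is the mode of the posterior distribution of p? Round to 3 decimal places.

The prior density ∝ p^5(1−p)^1 is the kernel of Beta(6, 2).
Data: 3 successes in 14 trials (from the sequence). The binomial likelihood contributes p^3(1−p)^11, so the posterior is Beta(6+3, 2+11) = Beta(9, 13).
For Beta(a, b) with a, b > 1 the mode is (a−1)/(a+b−2) = 8/20 ≈ 0.400.

p̂_MAP = 0.400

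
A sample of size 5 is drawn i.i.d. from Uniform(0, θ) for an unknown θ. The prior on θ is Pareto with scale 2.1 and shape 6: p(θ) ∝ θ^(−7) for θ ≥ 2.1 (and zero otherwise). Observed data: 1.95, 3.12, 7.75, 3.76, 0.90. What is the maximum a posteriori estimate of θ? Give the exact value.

θ̂_MAP = 7.75

The Uniform(0, θ) likelihood is θ^(−n) for θ ≥ max(xᵢ), zero otherwise. Here max(xᵢ) = 7.75.
Posterior ∝ θ^(−7) · θ^(−5) = θ^(−12) on θ ≥ max(2.1, 7.75) = 7.75.
This density is strictly decreasing in θ, so the posterior mode lies at the lower boundary of the support.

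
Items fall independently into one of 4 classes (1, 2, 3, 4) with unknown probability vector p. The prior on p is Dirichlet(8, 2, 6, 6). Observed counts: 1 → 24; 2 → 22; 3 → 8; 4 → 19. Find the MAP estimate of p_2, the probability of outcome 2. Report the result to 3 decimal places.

MAP estimate: 0.253

The posterior is Dirichlet(αᵢ + nᵢ) = Dirichlet(32, 24, 14, 25).
For a Dirichlet(a₁,…,a_K) with all aᵢ > 1, the mode has j-th component (aⱼ − 1)/(Σaᵢ − K).
Here Σaᵢ = 95 and K = 4, so p_2 = (24 − 1)/(95 − 4) = 23/91 ≈ 0.253.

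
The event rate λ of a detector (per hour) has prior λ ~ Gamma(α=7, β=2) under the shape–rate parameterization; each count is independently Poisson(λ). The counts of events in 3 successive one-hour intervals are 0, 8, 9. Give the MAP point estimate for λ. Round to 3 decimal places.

Σxᵢ = 0+8+9 = 17, with n = 3.
Posterior ∝ λ^6e^(−2λ) · λ^17e^(−3λ) = λ^23e^(−5λ), i.e. Gamma(shape=24, rate=5).
The mode of a Gamma(a, b) with a ≥ 1 (shape–rate) is (a−1)/b = 23/5 ≈ 4.600.

λ̂_MAP = 4.600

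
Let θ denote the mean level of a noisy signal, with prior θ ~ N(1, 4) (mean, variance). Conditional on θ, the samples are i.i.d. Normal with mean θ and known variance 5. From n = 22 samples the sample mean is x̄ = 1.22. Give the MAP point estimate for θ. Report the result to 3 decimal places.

θ̂_MAP = 1.208

n = 22, x̄ = 1.22.
For a Normal prior and Normal likelihood with known variance, the posterior is Normal; its mode equals its mean, the precision-weighted average.
Prior precision 1/σ₀² = 1/4 = 0.25; data precision n/σ² = 22/5 = 4.4.
θ̂ = (0.25·1 + 4.4·1.22) / (0.25 + 4.4) = 5.618/4.65 = 2809/2325 ≈ 1.208.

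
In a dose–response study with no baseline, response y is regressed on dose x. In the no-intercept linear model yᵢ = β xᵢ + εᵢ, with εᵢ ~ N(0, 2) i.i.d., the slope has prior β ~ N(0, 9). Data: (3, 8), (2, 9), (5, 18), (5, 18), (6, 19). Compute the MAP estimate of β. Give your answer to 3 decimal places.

β̂_MAP = 3.386

log p(β | y) = −Σ(yᵢ − βxᵢ)²/(2·2) − β²/(2·9) + const.
Setting the derivative to zero: Σxᵢ(yᵢ − βxᵢ)/2 − β/9 = 0, so β = Σxᵢyᵢ / (Σxᵢ² + σ²/τ²).
Σxᵢyᵢ = 3·8 + 2·9 + 5·18 + 5·18 + 6·19 = 336; Σxᵢ² = 99; σ²/τ² = 2/9.
β̂_MAP = 336 / (99 + 2/9) = 336/(893/9) = 3024/893 ≈ 3.386.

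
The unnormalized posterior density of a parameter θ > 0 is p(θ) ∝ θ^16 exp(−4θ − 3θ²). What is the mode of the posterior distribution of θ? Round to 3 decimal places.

θ̂_MAP = 1.333

ℓ'(θ) = 16/θ − 4 − 6θ. Setting this to zero and multiplying by θ: 6θ² + 4θ − 16 = 0.
θ = (−4 + √(4² + 4·6·16)) / (2·6) = (−4 + √400) / 12 = (−4 + 20)/12 = 4/3.
ℓ''(θ) = −16/θ² − 6 < 0, confirming a maximum.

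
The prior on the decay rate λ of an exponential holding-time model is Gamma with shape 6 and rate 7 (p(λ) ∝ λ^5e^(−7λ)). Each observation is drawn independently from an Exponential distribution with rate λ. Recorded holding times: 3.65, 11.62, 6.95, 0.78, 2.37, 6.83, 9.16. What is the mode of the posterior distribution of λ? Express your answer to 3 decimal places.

λ̂_MAP = 0.248

The Exponential(rate=λ) likelihood is ∝ λ^n e^(−λΣtᵢ). Here n = 7 and Σtᵢ = 3.65 + 11.62 + 6.95 + 0.78 + 2.37 + 6.83 + 9.16 = 41.36.
Posterior ∝ λ^5e^(−7λ) · λ^7e^(−41.36λ) = λ^12e^(−48.36λ), i.e. Gamma(13, 48.36).
Mode = (a−1)/b = 12/48.36 ≈ 0.248.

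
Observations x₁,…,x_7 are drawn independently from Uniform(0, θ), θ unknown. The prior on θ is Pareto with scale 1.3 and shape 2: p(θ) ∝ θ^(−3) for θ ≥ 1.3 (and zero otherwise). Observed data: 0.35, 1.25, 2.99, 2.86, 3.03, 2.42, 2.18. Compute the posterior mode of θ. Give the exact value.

The Uniform(0, θ) likelihood is θ^(−n) for θ ≥ max(xᵢ), zero otherwise. Here max(xᵢ) = 3.03.
Posterior ∝ θ^(−3) · θ^(−7) = θ^(−10) on θ ≥ max(1.3, 3.03) = 3.03.
This density is strictly decreasing in θ, so the posterior mode lies at the lower boundary of the support.

θ̂_MAP = 3.03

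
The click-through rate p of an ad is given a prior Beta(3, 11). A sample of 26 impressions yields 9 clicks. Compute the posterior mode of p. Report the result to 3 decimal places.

Prior: Beta(3, 11).
Data: 9 successes in 26 trials. The binomial likelihood contributes p^9(1−p)^17, so the posterior is Beta(3+9, 11+17) = Beta(12, 28).
For Beta(a, b) with a, b > 1 the mode is (a−1)/(a+b−2) = 11/38 ≈ 0.289.

p̂_MAP = 0.289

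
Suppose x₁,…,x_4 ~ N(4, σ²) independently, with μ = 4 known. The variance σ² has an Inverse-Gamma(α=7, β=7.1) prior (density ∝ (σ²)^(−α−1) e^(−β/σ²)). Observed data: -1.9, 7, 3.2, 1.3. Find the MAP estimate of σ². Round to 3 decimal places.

Sum of squared deviations about the known mean: SS = (-1.9−4)² + (7−4)² + (3.2−4)² + (1.3−4)² = 51.74.
The Normal likelihood contributes (σ²)^(−n/2) exp(−SS/(2σ²)), so the posterior is Inverse-Gamma(α + n/2, β + SS/2) = Inverse-Gamma(9, 32.97).
The mode of Inverse-Gamma(a, b) is b/(a+1) = 32.97/10 ≈ 3.297.

σ̂²_MAP = 3.297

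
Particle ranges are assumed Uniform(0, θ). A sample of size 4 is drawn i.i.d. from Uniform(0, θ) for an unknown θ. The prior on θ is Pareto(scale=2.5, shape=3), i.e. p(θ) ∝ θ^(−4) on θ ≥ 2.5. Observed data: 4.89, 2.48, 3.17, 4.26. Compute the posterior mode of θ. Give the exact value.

The Uniform(0, θ) likelihood is θ^(−n) for θ ≥ max(xᵢ), zero otherwise. Here max(xᵢ) = 4.89.
Posterior ∝ θ^(−4) · θ^(−4) = θ^(−8) on θ ≥ max(2.5, 4.89) = 4.89.
This density is strictly decreasing in θ, so the posterior mode lies at the lower boundary of the support.

θ̂_MAP = 4.89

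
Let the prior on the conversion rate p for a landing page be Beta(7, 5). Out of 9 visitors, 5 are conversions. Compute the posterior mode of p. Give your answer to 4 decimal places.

p̂_MAP = 0.5789

Prior: Beta(7, 5).
Data: 5 successes in 9 trials. The binomial likelihood contributes p^5(1−p)^4, so the posterior is Beta(7+5, 5+4) = Beta(12, 9).
For Beta(a, b) with a, b > 1 the mode is (a−1)/(a+b−2) = 11/19 ≈ 0.5789.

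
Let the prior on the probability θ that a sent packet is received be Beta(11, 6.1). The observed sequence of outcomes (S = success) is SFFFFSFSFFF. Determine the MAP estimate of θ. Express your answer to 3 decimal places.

θ̂_MAP = 0.498

Prior: Beta(11, 6.1).
Data: 3 successes in 11 trials (from the sequence). The binomial likelihood contributes θ^3(1−θ)^8, so the posterior is Beta(11+3, 6.1+8) = Beta(14, 14.1).
For Beta(a, b) with a, b > 1 the mode is (a−1)/(a+b−2) = 13/26.1 ≈ 0.498.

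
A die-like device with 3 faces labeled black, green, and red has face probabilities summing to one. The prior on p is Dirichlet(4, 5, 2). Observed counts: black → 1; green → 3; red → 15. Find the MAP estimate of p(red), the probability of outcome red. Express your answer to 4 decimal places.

MAP estimate of p(red) = 0.5926

The posterior is Dirichlet(αᵢ + nᵢ) = Dirichlet(5, 8, 17).
For a Dirichlet(a₁,…,a_K) with all aᵢ > 1, the mode has j-th component (aⱼ − 1)/(Σaᵢ − K).
Here Σaᵢ = 30 and K = 3, so p(red) = (17 − 1)/(30 − 3) = 16/27 ≈ 0.5926.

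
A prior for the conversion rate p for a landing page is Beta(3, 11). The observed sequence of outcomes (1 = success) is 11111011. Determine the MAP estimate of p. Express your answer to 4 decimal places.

Prior: Beta(3, 11).
Data: 7 successes in 8 trials (from the sequence). The binomial likelihood contributes p^7(1−p)^1, so the posterior is Beta(3+7, 11+1) = Beta(10, 12).
For Beta(a, b) with a, b > 1 the mode is (a−1)/(a+b−2) = 9/20 ≈ 0.4500.

p̂_MAP = 0.4500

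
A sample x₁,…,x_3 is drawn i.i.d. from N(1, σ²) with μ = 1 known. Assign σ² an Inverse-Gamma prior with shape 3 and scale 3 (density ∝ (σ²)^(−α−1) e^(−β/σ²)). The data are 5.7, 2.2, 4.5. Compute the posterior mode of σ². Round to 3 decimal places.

σ̂²_MAP = 3.798

Sum of squared deviations about the known mean: SS = (5.7−1)² + (2.2−1)² + (4.5−1)² = 35.78.
The Normal likelihood contributes (σ²)^(−n/2) exp(−SS/(2σ²)), so the posterior is Inverse-Gamma(α + n/2, β + SS/2) = Inverse-Gamma(4.5, 20.89).
The mode of Inverse-Gamma(a, b) is b/(a+1) = 20.89/5.5 ≈ 3.798.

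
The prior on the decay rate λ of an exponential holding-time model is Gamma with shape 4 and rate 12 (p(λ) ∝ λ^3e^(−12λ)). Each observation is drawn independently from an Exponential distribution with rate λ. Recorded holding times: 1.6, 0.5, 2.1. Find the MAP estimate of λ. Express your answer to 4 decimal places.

λ̂_MAP = 0.3704

The Exponential(rate=λ) likelihood is ∝ λ^n e^(−λΣtᵢ). Here n = 3 and Σtᵢ = 1.6 + 0.5 + 2.1 = 4.2.
Posterior ∝ λ^3e^(−12λ) · λ^3e^(−4.2λ) = λ^6e^(−16.2λ), i.e. Gamma(7, 16.2).
Mode = (a−1)/b = 6/16.2 ≈ 0.3704.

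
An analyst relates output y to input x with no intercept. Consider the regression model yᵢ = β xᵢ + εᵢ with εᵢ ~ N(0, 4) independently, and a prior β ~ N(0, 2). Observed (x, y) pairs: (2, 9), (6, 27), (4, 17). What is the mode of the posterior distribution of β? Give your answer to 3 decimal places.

β̂_MAP = 4.276

log p(β | y) = −Σ(yᵢ − βxᵢ)²/(2·4) − β²/(2·2) + const.
Setting the derivative to zero: Σxᵢ(yᵢ − βxᵢ)/4 − β/2 = 0, so β = Σxᵢyᵢ / (Σxᵢ² + σ²/τ²).
Σxᵢyᵢ = 2·9 + 6·27 + 4·17 = 248; Σxᵢ² = 56; σ²/τ² = 2.
β̂_MAP = 248 / (56 + 2) = 248/58 ≈ 4.276.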